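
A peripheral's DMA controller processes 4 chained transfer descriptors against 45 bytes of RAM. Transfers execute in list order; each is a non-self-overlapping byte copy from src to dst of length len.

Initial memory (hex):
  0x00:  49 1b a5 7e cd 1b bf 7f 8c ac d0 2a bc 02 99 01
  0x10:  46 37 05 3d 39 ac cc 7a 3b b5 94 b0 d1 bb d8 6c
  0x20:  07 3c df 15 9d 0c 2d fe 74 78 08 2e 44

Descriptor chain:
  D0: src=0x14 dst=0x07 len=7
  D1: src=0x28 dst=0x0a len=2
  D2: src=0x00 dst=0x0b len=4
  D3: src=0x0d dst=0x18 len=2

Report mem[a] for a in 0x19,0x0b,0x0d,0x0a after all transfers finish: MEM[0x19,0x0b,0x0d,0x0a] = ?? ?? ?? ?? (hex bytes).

D0: mem[0x07..0x0d] <- [39 ac cc 7a 3b b5 94]
D1: mem[0x0a..0x0b] <- [74 78]
D2: mem[0x0b..0x0e] <- [49 1b a5 7e]
D3: mem[0x18..0x19] <- [a5 7e]
query mem[0x19]=0x7e, mem[0x0b]=0x49, mem[0x0d]=0xa5, mem[0x0a]=0x74

MEM[0x19,0x0b,0x0d,0x0a] = 7e 49 a5 74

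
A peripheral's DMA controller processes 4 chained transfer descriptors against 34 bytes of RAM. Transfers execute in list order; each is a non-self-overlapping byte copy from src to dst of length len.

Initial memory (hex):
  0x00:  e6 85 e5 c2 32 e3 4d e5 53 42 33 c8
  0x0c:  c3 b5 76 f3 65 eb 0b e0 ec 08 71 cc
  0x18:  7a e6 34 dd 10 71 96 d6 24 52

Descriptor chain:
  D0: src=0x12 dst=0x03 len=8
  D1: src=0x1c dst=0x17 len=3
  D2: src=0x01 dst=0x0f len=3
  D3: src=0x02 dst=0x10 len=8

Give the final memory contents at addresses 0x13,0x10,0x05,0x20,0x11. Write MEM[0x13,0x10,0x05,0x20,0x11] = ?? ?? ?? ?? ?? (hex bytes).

MEM[0x13,0x10,0x05,0x20,0x11] = ec e5 ec 24 0b

  after D0: wrote 8B at 0x03 = 0be0ec0871cc7ae6
  after D1: wrote 3B at 0x17 = 107196
  after D2: wrote 3B at 0x0f = 85e50b
  after D3: wrote 8B at 0x10 = e50be0ec0871cc7a
query mem[0x13]=0xec, mem[0x10]=0xe5, mem[0x05]=0xec, mem[0x20]=0x24, mem[0x11]=0x0b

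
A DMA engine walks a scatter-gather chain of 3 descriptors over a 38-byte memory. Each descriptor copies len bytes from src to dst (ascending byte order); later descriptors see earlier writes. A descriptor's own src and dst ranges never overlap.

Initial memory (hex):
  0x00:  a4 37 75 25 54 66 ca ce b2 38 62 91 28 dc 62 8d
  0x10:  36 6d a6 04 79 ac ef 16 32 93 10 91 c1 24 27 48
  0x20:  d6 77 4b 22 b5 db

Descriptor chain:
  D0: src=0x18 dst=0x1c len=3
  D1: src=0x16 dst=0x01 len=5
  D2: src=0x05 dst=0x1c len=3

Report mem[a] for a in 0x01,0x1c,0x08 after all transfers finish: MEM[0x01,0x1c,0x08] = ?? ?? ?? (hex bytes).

MEM[0x01,0x1c,0x08] = ef 10 b2

[0] 0x18->0x1c len=3 : 32 93 10
[1] 0x16->0x01 len=5 : ef 16 32 93 10
[2] 0x05->0x1c len=3 : 10 ca ce
query mem[0x01]=0xef, mem[0x1c]=0x10, mem[0x08]=0xb2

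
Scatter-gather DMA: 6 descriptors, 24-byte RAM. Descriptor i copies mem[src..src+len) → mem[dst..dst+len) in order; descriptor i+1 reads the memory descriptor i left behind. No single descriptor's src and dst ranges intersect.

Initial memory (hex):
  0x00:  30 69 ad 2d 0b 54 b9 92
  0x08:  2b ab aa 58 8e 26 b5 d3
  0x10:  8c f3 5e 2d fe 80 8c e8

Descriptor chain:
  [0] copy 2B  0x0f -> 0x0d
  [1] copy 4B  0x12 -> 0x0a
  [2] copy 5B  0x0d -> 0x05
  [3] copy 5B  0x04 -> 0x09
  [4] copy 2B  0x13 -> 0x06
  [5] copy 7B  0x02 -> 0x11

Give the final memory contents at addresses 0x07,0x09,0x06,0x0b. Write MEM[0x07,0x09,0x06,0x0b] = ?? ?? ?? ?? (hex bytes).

MEM[0x07,0x09,0x06,0x0b] = fe 0b 2d 8c

D0: mem[0x0d..0x0e] <- [d3 8c]
D1: mem[0x0a..0x0d] <- [5e 2d fe 80]
D2: mem[0x05..0x09] <- [80 8c d3 8c f3]
D3: mem[0x09..0x0d] <- [0b 80 8c d3 8c]
D4: mem[0x06..0x07] <- [2d fe]
D5: mem[0x11..0x17] <- [ad 2d 0b 80 2d fe 8c]
query mem[0x07]=0xfe, mem[0x09]=0x0b, mem[0x06]=0x2d, mem[0x0b]=0x8c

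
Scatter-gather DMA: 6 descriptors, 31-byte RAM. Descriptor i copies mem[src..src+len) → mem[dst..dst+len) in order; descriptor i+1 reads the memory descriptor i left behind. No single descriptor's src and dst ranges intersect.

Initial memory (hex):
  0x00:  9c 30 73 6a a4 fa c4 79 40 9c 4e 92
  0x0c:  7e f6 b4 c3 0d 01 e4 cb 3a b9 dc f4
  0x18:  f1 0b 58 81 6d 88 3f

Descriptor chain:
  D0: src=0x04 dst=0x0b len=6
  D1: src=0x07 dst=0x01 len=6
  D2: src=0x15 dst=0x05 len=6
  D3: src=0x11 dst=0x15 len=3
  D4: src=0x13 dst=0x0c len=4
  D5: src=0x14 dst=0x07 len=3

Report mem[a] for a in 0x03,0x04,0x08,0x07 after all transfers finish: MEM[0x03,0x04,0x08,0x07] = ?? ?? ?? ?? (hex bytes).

D0: mem[0x0b..0x10] <- [a4 fa c4 79 40 9c]
D1: mem[0x01..0x06] <- [79 40 9c 4e a4 fa]
D2: mem[0x05..0x0a] <- [b9 dc f4 f1 0b 58]
D3: mem[0x15..0x17] <- [01 e4 cb]
D4: mem[0x0c..0x0f] <- [cb 3a 01 e4]
D5: mem[0x07..0x09] <- [3a 01 e4]
query mem[0x03]=0x9c, mem[0x04]=0x4e, mem[0x08]=0x01, mem[0x07]=0x3a

MEM[0x03,0x04,0x08,0x07] = 9c 4e 01 3a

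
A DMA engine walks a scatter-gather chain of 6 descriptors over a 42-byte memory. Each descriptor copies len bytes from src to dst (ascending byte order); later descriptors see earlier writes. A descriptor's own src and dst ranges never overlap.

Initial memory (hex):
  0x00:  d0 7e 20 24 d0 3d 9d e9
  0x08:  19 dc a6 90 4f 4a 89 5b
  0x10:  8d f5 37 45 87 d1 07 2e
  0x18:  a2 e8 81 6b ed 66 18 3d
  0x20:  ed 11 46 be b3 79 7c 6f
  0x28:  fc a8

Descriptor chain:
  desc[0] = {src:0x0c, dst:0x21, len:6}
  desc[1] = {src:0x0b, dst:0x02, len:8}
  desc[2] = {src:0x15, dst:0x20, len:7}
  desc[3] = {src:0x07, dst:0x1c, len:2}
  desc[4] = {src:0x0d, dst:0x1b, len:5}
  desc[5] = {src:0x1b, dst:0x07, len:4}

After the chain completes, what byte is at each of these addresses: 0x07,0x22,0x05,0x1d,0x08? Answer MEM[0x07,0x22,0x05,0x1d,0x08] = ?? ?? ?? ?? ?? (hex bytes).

MEM[0x07,0x22,0x05,0x1d,0x08] = 4a 2e 89 5b 89

D0: mem[0x21..0x26] <- [4f 4a 89 5b 8d f5]
D1: mem[0x02..0x09] <- [90 4f 4a 89 5b 8d f5 37]
D2: mem[0x20..0x26] <- [d1 07 2e a2 e8 81 6b]
D3: mem[0x1c..0x1d] <- [8d f5]
D4: mem[0x1b..0x1f] <- [4a 89 5b 8d f5]
D5: mem[0x07..0x0a] <- [4a 89 5b 8d]
query mem[0x07]=0x4a, mem[0x22]=0x2e, mem[0x05]=0x89, mem[0x1d]=0x5b, mem[0x08]=0x89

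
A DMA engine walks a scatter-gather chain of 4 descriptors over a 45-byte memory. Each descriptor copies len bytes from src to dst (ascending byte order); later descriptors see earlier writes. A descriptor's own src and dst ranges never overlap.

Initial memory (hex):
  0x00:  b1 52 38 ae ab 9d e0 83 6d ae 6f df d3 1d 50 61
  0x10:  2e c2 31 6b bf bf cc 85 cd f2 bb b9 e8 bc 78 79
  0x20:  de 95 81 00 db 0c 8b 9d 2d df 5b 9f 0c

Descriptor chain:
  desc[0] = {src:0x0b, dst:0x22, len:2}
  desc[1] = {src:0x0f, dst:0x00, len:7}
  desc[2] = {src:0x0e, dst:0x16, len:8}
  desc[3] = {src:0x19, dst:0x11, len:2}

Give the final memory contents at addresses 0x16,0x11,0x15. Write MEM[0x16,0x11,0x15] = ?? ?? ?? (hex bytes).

MEM[0x16,0x11,0x15] = 50 c2 bf

D0: mem[0x22..0x23] <- [df d3]
D1: mem[0x00..0x06] <- [61 2e c2 31 6b bf bf]
D2: mem[0x16..0x1d] <- [50 61 2e c2 31 6b bf bf]
D3: mem[0x11..0x12] <- [c2 31]
query mem[0x16]=0x50, mem[0x11]=0xc2, mem[0x15]=0xbf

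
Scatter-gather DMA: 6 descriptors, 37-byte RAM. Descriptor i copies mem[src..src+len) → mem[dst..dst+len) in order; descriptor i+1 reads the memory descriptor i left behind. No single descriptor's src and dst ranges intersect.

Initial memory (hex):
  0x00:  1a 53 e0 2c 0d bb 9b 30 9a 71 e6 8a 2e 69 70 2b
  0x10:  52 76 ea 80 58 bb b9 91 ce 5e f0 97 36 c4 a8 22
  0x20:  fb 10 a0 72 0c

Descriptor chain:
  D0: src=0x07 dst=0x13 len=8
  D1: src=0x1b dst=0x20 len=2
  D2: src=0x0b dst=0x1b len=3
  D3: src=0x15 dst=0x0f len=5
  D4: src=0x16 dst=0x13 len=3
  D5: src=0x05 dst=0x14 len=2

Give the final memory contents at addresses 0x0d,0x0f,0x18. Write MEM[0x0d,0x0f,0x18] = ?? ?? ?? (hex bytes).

#0 dst[0x13+8] := {0x30,0x9a,0x71,0xe6,0x8a,0x2e,0x69,0x70}
#1 dst[0x20+2] := {0x97,0x36}
#2 dst[0x1b+3] := {0x8a,0x2e,0x69}
#3 dst[0x0f+5] := {0x71,0xe6,0x8a,0x2e,0x69}
#4 dst[0x13+3] := {0xe6,0x8a,0x2e}
#5 dst[0x14+2] := {0xbb,0x9b}
query mem[0x0d]=0x69, mem[0x0f]=0x71, mem[0x18]=0x2e

MEM[0x0d,0x0f,0x18] = 69 71 2e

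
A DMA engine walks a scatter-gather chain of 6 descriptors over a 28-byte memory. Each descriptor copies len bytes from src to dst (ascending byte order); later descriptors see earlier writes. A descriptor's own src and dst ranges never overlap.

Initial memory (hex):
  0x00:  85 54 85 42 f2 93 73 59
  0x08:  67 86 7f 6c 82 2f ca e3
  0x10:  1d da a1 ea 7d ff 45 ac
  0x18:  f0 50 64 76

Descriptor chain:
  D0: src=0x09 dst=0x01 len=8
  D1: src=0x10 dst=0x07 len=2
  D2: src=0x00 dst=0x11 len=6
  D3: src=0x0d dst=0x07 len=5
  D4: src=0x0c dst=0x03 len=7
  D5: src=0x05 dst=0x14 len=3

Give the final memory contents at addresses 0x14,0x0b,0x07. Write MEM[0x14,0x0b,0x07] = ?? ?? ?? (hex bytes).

MEM[0x14,0x0b,0x07] = ca 85 1d

D0: mem[0x01..0x08] <- [86 7f 6c 82 2f ca e3 1d]
D1: mem[0x07..0x08] <- [1d da]
D2: mem[0x11..0x16] <- [85 86 7f 6c 82 2f]
D3: mem[0x07..0x0b] <- [2f ca e3 1d 85]
D4: mem[0x03..0x09] <- [82 2f ca e3 1d 85 86]
D5: mem[0x14..0x16] <- [ca e3 1d]
query mem[0x14]=0xca, mem[0x0b]=0x85, mem[0x07]=0x1d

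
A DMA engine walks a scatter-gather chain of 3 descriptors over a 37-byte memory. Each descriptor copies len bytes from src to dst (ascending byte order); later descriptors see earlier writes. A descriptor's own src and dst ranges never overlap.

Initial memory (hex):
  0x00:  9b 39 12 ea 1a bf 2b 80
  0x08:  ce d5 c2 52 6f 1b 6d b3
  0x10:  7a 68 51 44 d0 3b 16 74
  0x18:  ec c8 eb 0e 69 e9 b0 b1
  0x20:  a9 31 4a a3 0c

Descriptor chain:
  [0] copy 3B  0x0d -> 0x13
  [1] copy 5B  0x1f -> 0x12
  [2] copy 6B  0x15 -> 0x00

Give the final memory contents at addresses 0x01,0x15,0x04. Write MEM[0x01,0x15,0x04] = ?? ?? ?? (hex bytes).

D0: mem[0x13..0x15] <- [1b 6d b3]
D1: mem[0x12..0x16] <- [b1 a9 31 4a a3]
D2: mem[0x00..0x05] <- [4a a3 74 ec c8 eb]
query mem[0x01]=0xa3, mem[0x15]=0x4a, mem[0x04]=0xc8

MEM[0x01,0x15,0x04] = a3 4a c8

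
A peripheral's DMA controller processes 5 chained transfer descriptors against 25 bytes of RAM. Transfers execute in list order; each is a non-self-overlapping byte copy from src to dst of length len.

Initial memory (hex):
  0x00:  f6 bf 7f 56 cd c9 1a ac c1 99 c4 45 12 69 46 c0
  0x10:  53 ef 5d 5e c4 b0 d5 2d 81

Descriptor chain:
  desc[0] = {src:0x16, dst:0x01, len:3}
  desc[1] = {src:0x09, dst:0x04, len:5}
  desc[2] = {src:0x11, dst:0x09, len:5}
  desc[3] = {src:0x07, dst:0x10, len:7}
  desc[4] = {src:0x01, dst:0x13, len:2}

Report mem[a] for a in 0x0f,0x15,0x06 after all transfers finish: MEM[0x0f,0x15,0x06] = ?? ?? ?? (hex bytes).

[0] 0x16->0x01 len=3 : d5 2d 81
[1] 0x09->0x04 len=5 : 99 c4 45 12 69
[2] 0x11->0x09 len=5 : ef 5d 5e c4 b0
[3] 0x07->0x10 len=7 : 12 69 ef 5d 5e c4 b0
[4] 0x01->0x13 len=2 : d5 2d
query mem[0x0f]=0xc0, mem[0x15]=0xc4, mem[0x06]=0x45

MEM[0x0f,0x15,0x06] = c0 c4 45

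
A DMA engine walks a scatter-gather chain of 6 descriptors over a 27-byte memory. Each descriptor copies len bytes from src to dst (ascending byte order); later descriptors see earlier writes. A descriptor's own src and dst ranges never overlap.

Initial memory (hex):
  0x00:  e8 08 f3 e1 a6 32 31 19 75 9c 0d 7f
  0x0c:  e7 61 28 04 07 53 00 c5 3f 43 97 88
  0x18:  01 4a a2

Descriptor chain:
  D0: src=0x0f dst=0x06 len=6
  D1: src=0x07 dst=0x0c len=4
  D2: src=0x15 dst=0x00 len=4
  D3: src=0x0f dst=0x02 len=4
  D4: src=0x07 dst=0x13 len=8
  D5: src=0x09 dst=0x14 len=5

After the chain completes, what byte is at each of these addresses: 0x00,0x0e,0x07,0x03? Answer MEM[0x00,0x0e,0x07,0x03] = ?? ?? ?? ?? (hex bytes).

MEM[0x00,0x0e,0x07,0x03] = 43 00 07 07

#0 dst[0x06+6] := {0x04,0x07,0x53,0x00,0xc5,0x3f}
#1 dst[0x0c+4] := {0x07,0x53,0x00,0xc5}
#2 dst[0x00+4] := {0x43,0x97,0x88,0x01}
#3 dst[0x02+4] := {0xc5,0x07,0x53,0x00}
#4 dst[0x13+8] := {0x07,0x53,0x00,0xc5,0x3f,0x07,0x53,0x00}
#5 dst[0x14+5] := {0x00,0xc5,0x3f,0x07,0x53}
query mem[0x00]=0x43, mem[0x0e]=0x00, mem[0x07]=0x07, mem[0x03]=0x07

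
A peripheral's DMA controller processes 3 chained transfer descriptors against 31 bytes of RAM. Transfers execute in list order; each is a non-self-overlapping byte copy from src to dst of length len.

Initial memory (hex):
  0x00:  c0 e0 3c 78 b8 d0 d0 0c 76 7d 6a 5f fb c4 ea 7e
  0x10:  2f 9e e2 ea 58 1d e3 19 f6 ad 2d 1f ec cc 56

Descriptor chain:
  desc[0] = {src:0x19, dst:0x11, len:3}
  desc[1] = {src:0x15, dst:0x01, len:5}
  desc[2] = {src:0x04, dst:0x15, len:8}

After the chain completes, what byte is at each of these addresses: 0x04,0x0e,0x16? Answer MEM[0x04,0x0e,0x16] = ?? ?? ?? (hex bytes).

MEM[0x04,0x0e,0x16] = f6 ea ad

D0: mem[0x11..0x13] <- [ad 2d 1f]
D1: mem[0x01..0x05] <- [1d e3 19 f6 ad]
D2: mem[0x15..0x1c] <- [f6 ad d0 0c 76 7d 6a 5f]
query mem[0x04]=0xf6, mem[0x0e]=0xea, mem[0x16]=0xad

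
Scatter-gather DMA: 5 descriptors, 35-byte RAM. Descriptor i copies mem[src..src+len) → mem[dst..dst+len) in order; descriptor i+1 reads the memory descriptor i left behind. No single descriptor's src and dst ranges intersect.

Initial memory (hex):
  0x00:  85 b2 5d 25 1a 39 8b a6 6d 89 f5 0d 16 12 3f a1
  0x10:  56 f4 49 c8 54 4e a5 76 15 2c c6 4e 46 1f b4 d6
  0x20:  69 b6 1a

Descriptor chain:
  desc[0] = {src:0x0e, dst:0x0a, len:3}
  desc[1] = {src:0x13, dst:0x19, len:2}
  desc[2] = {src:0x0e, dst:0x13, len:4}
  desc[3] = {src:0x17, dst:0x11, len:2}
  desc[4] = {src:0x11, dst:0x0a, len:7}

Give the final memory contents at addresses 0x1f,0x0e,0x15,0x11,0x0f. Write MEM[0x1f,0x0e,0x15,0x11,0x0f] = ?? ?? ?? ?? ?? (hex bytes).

#0 dst[0x0a+3] := {0x3f,0xa1,0x56}
#1 dst[0x19+2] := {0xc8,0x54}
#2 dst[0x13+4] := {0x3f,0xa1,0x56,0xf4}
#3 dst[0x11+2] := {0x76,0x15}
#4 dst[0x0a+7] := {0x76,0x15,0x3f,0xa1,0x56,0xf4,0x76}
query mem[0x1f]=0xd6, mem[0x0e]=0x56, mem[0x15]=0x56, mem[0x11]=0x76, mem[0x0f]=0xf4

MEM[0x1f,0x0e,0x15,0x11,0x0f] = d6 56 56 76 f4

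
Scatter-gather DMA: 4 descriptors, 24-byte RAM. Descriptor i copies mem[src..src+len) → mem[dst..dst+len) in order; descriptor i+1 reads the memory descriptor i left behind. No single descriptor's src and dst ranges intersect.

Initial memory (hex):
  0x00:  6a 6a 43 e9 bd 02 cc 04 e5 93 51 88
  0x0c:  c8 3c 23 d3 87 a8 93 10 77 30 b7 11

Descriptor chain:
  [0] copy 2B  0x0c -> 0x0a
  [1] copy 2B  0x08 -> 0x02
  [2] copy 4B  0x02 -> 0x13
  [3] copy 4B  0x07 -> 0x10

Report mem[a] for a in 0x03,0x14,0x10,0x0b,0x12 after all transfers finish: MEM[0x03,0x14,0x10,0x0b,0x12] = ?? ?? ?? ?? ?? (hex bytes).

MEM[0x03,0x14,0x10,0x0b,0x12] = 93 93 04 3c 93

  after D0: wrote 2B at 0x0a = c83c
  after D1: wrote 2B at 0x02 = e593
  after D2: wrote 4B at 0x13 = e593bd02
  after D3: wrote 4B at 0x10 = 04e593c8
query mem[0x03]=0x93, mem[0x14]=0x93, mem[0x10]=0x04, mem[0x0b]=0x3c, mem[0x12]=0x93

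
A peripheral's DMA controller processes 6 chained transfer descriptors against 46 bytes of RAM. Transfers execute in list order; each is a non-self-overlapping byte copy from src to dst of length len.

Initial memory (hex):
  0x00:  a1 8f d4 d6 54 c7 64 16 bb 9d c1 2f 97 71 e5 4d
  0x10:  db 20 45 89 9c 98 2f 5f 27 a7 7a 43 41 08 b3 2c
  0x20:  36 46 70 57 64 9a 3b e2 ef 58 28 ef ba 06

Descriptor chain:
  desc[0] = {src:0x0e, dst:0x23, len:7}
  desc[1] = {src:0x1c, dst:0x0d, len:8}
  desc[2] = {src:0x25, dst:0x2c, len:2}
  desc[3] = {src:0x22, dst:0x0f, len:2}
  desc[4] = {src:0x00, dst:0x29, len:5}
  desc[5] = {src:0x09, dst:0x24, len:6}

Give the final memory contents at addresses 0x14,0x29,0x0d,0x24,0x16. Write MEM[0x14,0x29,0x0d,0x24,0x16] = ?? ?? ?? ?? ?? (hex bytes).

MEM[0x14,0x29,0x0d,0x24,0x16] = e5 08 41 9d 2f

[0] 0x0e->0x23 len=7 : e5 4d db 20 45 89 9c
[1] 0x1c->0x0d len=8 : 41 08 b3 2c 36 46 70 e5
[2] 0x25->0x2c len=2 : db 20
[3] 0x22->0x0f len=2 : 70 e5
[4] 0x00->0x29 len=5 : a1 8f d4 d6 54
[5] 0x09->0x24 len=6 : 9d c1 2f 97 41 08
query mem[0x14]=0xe5, mem[0x29]=0x08, mem[0x0d]=0x41, mem[0x24]=0x9d, mem[0x16]=0x2f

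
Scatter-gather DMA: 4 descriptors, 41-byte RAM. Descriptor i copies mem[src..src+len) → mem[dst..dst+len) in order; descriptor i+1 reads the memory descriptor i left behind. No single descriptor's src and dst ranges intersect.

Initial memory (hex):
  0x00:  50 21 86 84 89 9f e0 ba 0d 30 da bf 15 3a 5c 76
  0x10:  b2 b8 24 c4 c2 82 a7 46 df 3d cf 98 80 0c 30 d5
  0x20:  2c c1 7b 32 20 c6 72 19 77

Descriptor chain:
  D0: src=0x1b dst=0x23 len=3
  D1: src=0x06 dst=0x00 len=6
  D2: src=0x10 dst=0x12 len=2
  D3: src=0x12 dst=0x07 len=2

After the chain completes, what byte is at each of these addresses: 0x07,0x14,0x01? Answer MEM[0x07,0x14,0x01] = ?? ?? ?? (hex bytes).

MEM[0x07,0x14,0x01] = b2 c2 ba

#0 dst[0x23+3] := {0x98,0x80,0x0c}
#1 dst[0x00+6] := {0xe0,0xba,0x0d,0x30,0xda,0xbf}
#2 dst[0x12+2] := {0xb2,0xb8}
#3 dst[0x07+2] := {0xb2,0xb8}
query mem[0x07]=0xb2, mem[0x14]=0xc2, mem[0x01]=0xba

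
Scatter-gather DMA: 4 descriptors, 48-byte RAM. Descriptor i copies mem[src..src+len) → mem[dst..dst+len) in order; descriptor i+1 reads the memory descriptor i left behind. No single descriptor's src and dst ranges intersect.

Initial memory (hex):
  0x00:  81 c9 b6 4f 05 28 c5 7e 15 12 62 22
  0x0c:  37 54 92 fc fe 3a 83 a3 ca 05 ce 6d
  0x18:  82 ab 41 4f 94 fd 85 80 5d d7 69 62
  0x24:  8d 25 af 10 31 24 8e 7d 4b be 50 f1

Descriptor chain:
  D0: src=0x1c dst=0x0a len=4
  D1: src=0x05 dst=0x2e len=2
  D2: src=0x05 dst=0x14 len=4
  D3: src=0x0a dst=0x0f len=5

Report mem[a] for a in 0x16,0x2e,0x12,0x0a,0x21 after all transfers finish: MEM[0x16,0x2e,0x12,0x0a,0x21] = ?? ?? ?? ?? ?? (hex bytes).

D0: mem[0x0a..0x0d] <- [94 fd 85 80]
D1: mem[0x2e..0x2f] <- [28 c5]
D2: mem[0x14..0x17] <- [28 c5 7e 15]
D3: mem[0x0f..0x13] <- [94 fd 85 80 92]
query mem[0x16]=0x7e, mem[0x2e]=0x28, mem[0x12]=0x80, mem[0x0a]=0x94, mem[0x21]=0xd7

MEM[0x16,0x2e,0x12,0x0a,0x21] = 7e 28 80 94 d7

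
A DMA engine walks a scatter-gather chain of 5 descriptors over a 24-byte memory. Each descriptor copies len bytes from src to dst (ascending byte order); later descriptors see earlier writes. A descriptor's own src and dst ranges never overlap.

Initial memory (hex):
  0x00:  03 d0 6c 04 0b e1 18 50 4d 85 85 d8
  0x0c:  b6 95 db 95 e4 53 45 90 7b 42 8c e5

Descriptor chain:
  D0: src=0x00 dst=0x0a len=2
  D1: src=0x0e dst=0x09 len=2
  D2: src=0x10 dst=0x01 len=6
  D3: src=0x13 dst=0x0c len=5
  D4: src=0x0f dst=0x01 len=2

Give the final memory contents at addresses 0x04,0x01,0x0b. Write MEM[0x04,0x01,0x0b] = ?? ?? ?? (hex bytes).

MEM[0x04,0x01,0x0b] = 90 8c d0

#0 dst[0x0a+2] := {0x03,0xd0}
#1 dst[0x09+2] := {0xdb,0x95}
#2 dst[0x01+6] := {0xe4,0x53,0x45,0x90,0x7b,0x42}
#3 dst[0x0c+5] := {0x90,0x7b,0x42,0x8c,0xe5}
#4 dst[0x01+2] := {0x8c,0xe5}
query mem[0x04]=0x90, mem[0x01]=0x8c, mem[0x0b]=0xd0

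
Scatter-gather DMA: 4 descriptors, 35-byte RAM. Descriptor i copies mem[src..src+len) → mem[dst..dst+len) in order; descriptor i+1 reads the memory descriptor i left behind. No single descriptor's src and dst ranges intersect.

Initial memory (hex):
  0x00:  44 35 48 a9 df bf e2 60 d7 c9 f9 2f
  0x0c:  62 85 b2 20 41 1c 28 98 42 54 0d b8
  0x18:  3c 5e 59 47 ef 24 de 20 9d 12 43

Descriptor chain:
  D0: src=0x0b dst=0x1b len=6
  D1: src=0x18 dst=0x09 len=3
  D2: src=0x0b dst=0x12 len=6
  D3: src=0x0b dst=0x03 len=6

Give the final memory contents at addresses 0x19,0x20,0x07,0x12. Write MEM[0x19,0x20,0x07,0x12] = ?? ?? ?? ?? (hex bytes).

MEM[0x19,0x20,0x07,0x12] = 5e 41 20 59

D0: mem[0x1b..0x20] <- [2f 62 85 b2 20 41]
D1: mem[0x09..0x0b] <- [3c 5e 59]
D2: mem[0x12..0x17] <- [59 62 85 b2 20 41]
D3: mem[0x03..0x08] <- [59 62 85 b2 20 41]
query mem[0x19]=0x5e, mem[0x20]=0x41, mem[0x07]=0x20, mem[0x12]=0x59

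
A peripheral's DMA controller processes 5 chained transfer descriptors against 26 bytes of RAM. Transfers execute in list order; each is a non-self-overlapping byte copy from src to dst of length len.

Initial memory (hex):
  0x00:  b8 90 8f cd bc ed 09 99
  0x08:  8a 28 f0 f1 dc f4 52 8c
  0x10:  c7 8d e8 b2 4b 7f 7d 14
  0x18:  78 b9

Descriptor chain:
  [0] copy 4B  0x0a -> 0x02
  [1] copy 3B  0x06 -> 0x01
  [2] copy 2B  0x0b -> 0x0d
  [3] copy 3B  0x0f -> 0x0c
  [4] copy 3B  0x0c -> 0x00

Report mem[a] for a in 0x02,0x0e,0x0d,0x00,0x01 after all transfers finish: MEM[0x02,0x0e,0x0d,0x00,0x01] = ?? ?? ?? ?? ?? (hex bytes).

[0] 0x0a->0x02 len=4 : f0 f1 dc f4
[1] 0x06->0x01 len=3 : 09 99 8a
[2] 0x0b->0x0d len=2 : f1 dc
[3] 0x0f->0x0c len=3 : 8c c7 8d
[4] 0x0c->0x00 len=3 : 8c c7 8d
query mem[0x02]=0x8d, mem[0x0e]=0x8d, mem[0x0d]=0xc7, mem[0x00]=0x8c, mem[0x01]=0xc7

MEM[0x02,0x0e,0x0d,0x00,0x01] = 8d 8d c7 8c c7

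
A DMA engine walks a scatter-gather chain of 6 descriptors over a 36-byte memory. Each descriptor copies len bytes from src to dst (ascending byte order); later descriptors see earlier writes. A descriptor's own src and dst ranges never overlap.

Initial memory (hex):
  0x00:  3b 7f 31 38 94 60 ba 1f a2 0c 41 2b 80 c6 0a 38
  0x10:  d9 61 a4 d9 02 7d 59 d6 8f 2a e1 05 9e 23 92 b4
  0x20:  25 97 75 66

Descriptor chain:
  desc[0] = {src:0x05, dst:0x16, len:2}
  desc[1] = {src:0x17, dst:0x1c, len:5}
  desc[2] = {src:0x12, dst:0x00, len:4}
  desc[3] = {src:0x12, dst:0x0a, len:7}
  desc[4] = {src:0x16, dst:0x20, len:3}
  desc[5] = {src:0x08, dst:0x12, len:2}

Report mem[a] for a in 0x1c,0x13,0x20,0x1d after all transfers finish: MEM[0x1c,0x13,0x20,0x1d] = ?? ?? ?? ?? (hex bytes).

MEM[0x1c,0x13,0x20,0x1d] = ba 0c 60 8f

D0: mem[0x16..0x17] <- [60 ba]
D1: mem[0x1c..0x20] <- [ba 8f 2a e1 05]
D2: mem[0x00..0x03] <- [a4 d9 02 7d]
D3: mem[0x0a..0x10] <- [a4 d9 02 7d 60 ba 8f]
D4: mem[0x20..0x22] <- [60 ba 8f]
D5: mem[0x12..0x13] <- [a2 0c]
query mem[0x1c]=0xba, mem[0x13]=0x0c, mem[0x20]=0x60, mem[0x1d]=0x8f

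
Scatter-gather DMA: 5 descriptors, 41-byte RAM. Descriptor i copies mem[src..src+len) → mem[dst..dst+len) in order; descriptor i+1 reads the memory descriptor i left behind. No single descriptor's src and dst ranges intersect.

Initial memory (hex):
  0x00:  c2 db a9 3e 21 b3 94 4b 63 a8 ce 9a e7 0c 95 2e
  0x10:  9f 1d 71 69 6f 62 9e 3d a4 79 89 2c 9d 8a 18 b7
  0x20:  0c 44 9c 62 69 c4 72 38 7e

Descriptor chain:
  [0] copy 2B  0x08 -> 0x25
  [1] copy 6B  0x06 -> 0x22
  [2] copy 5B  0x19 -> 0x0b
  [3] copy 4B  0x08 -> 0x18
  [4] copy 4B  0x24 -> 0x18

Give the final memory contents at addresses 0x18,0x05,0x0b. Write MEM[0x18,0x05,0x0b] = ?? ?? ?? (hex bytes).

[0] 0x08->0x25 len=2 : 63 a8
[1] 0x06->0x22 len=6 : 94 4b 63 a8 ce 9a
[2] 0x19->0x0b len=5 : 79 89 2c 9d 8a
[3] 0x08->0x18 len=4 : 63 a8 ce 79
[4] 0x24->0x18 len=4 : 63 a8 ce 9a
query mem[0x18]=0x63, mem[0x05]=0xb3, mem[0x0b]=0x79

MEM[0x18,0x05,0x0b] = 63 b3 79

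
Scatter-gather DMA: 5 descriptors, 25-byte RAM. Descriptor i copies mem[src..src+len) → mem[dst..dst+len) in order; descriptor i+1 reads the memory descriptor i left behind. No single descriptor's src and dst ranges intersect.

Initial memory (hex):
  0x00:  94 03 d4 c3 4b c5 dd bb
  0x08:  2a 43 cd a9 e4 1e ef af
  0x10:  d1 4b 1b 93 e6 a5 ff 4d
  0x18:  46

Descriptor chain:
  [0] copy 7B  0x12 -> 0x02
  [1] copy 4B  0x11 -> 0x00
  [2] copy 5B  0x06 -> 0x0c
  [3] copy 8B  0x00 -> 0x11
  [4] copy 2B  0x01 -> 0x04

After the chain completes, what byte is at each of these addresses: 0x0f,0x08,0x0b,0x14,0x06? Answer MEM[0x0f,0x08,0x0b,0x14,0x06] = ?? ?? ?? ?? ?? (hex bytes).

D0: mem[0x02..0x08] <- [1b 93 e6 a5 ff 4d 46]
D1: mem[0x00..0x03] <- [4b 1b 93 e6]
D2: mem[0x0c..0x10] <- [ff 4d 46 43 cd]
D3: mem[0x11..0x18] <- [4b 1b 93 e6 e6 a5 ff 4d]
D4: mem[0x04..0x05] <- [1b 93]
query mem[0x0f]=0x43, mem[0x08]=0x46, mem[0x0b]=0xa9, mem[0x14]=0xe6, mem[0x06]=0xff

MEM[0x0f,0x08,0x0b,0x14,0x06] = 43 46 a9 e6 ff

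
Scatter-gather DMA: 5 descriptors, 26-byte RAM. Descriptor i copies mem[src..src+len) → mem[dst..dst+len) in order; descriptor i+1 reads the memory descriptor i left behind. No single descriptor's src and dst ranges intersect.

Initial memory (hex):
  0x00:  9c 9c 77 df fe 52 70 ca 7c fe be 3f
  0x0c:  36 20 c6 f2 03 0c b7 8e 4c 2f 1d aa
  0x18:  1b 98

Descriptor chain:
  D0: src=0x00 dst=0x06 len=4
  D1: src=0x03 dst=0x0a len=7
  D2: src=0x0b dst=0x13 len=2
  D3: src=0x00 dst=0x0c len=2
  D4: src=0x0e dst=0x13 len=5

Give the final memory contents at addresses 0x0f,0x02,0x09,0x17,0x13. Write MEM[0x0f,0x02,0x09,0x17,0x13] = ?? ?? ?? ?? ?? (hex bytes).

MEM[0x0f,0x02,0x09,0x17,0x13] = 77 77 df b7 9c

[0] 0x00->0x06 len=4 : 9c 9c 77 df
[1] 0x03->0x0a len=7 : df fe 52 9c 9c 77 df
[2] 0x0b->0x13 len=2 : fe 52
[3] 0x00->0x0c len=2 : 9c 9c
[4] 0x0e->0x13 len=5 : 9c 77 df 0c b7
query mem[0x0f]=0x77, mem[0x02]=0x77, mem[0x09]=0xdf, mem[0x17]=0xb7, mem[0x13]=0x9c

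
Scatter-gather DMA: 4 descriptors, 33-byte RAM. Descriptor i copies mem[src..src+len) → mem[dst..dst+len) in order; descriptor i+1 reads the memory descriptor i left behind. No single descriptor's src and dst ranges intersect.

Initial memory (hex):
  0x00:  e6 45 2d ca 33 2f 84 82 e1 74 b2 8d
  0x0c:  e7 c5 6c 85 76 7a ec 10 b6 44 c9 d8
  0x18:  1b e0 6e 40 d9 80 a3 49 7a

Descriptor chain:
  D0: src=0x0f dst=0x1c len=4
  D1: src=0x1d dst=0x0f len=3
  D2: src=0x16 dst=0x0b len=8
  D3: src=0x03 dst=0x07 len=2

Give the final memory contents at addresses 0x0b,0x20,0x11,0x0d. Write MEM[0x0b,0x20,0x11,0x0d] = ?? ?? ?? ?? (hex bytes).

MEM[0x0b,0x20,0x11,0x0d] = c9 7a 85 1b

D0: mem[0x1c..0x1f] <- [85 76 7a ec]
D1: mem[0x0f..0x11] <- [76 7a ec]
D2: mem[0x0b..0x12] <- [c9 d8 1b e0 6e 40 85 76]
D3: mem[0x07..0x08] <- [ca 33]
query mem[0x0b]=0xc9, mem[0x20]=0x7a, mem[0x11]=0x85, mem[0x0d]=0x1b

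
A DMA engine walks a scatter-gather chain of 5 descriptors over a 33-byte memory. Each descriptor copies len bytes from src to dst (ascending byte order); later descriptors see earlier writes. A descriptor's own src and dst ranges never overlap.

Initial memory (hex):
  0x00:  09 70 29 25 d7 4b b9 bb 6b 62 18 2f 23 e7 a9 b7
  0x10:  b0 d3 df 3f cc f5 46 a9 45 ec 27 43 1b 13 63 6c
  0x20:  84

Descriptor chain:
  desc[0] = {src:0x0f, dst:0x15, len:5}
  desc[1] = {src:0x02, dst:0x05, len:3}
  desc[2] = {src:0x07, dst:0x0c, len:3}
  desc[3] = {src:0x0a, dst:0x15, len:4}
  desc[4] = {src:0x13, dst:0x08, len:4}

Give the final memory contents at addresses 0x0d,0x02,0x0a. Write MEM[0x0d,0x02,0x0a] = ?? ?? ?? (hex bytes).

D0: mem[0x15..0x19] <- [b7 b0 d3 df 3f]
D1: mem[0x05..0x07] <- [29 25 d7]
D2: mem[0x0c..0x0e] <- [d7 6b 62]
D3: mem[0x15..0x18] <- [18 2f d7 6b]
D4: mem[0x08..0x0b] <- [3f cc 18 2f]
query mem[0x0d]=0x6b, mem[0x02]=0x29, mem[0x0a]=0x18

MEM[0x0d,0x02,0x0a] = 6b 29 18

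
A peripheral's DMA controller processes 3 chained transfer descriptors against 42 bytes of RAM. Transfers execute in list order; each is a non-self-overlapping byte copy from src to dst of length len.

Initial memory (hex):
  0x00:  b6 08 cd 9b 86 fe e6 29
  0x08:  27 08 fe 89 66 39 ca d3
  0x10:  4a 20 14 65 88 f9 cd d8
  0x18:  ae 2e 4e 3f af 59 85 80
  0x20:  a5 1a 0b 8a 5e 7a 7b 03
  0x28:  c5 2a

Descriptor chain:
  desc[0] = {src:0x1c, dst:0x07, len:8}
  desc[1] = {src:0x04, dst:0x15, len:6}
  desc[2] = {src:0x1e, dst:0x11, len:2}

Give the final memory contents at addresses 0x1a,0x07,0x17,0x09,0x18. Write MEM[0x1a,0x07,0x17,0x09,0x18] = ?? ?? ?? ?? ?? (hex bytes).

MEM[0x1a,0x07,0x17,0x09,0x18] = 85 af e6 85 af

  after D0: wrote 8B at 0x07 = af598580a51a0b8a
  after D1: wrote 6B at 0x15 = 86fee6af5985
  after D2: wrote 2B at 0x11 = 8580
query mem[0x1a]=0x85, mem[0x07]=0xaf, mem[0x17]=0xe6, mem[0x09]=0x85, mem[0x18]=0xaf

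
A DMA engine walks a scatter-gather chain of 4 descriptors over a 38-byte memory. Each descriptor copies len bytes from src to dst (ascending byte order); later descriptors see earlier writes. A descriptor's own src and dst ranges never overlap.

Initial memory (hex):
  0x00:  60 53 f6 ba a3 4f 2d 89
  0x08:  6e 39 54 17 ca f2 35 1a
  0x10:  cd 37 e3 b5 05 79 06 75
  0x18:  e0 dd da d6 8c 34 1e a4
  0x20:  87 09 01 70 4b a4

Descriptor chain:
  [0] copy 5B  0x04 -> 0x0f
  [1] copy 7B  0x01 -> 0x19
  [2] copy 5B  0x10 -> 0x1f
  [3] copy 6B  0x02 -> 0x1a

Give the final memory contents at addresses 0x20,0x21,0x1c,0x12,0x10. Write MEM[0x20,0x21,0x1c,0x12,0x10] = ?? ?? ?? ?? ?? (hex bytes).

D0: mem[0x0f..0x13] <- [a3 4f 2d 89 6e]
D1: mem[0x19..0x1f] <- [53 f6 ba a3 4f 2d 89]
D2: mem[0x1f..0x23] <- [4f 2d 89 6e 05]
D3: mem[0x1a..0x1f] <- [f6 ba a3 4f 2d 89]
query mem[0x20]=0x2d, mem[0x21]=0x89, mem[0x1c]=0xa3, mem[0x12]=0x89, mem[0x10]=0x4f

MEM[0x20,0x21,0x1c,0x12,0x10] = 2d 89 a3 89 4f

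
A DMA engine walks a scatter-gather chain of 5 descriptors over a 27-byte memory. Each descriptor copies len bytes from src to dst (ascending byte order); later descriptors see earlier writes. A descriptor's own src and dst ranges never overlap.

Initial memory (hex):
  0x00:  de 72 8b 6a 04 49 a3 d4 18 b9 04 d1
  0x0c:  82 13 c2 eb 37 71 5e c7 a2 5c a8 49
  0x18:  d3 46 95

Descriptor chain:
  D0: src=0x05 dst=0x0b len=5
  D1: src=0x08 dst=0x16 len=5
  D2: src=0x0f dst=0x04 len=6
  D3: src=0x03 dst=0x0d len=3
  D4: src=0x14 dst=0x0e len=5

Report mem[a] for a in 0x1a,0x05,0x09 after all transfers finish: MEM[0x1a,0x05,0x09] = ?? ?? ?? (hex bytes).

#0 dst[0x0b+5] := {0x49,0xa3,0xd4,0x18,0xb9}
#1 dst[0x16+5] := {0x18,0xb9,0x04,0x49,0xa3}
#2 dst[0x04+6] := {0xb9,0x37,0x71,0x5e,0xc7,0xa2}
#3 dst[0x0d+3] := {0x6a,0xb9,0x37}
#4 dst[0x0e+5] := {0xa2,0x5c,0x18,0xb9,0x04}
query mem[0x1a]=0xa3, mem[0x05]=0x37, mem[0x09]=0xa2

MEM[0x1a,0x05,0x09] = a3 37 a2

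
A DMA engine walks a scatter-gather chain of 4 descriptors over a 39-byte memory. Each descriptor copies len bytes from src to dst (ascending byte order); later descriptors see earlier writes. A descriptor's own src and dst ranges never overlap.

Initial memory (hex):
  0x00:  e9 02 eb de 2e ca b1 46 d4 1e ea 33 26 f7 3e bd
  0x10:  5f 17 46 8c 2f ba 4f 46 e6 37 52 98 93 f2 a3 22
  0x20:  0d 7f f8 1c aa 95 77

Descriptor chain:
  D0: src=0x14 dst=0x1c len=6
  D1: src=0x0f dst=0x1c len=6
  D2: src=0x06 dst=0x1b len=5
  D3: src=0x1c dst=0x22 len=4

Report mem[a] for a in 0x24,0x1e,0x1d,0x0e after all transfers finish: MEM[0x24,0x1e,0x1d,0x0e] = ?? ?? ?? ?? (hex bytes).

MEM[0x24,0x1e,0x1d,0x0e] = 1e 1e d4 3e

  after D0: wrote 6B at 0x1c = 2fba4f46e637
  after D1: wrote 6B at 0x1c = bd5f17468c2f
  after D2: wrote 5B at 0x1b = b146d41eea
  after D3: wrote 4B at 0x22 = 46d41eea
query mem[0x24]=0x1e, mem[0x1e]=0x1e, mem[0x1d]=0xd4, mem[0x0e]=0x3e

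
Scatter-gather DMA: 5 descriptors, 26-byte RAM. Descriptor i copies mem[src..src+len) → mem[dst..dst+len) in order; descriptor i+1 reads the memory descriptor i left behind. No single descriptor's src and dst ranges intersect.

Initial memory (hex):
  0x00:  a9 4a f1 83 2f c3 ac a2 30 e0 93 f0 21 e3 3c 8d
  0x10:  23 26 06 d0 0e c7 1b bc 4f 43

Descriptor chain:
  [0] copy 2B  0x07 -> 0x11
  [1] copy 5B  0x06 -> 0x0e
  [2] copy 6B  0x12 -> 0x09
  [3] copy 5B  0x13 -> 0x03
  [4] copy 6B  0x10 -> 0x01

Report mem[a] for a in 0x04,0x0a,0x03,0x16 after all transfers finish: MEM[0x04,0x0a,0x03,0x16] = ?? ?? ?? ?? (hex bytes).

D0: mem[0x11..0x12] <- [a2 30]
D1: mem[0x0e..0x12] <- [ac a2 30 e0 93]
D2: mem[0x09..0x0e] <- [93 d0 0e c7 1b bc]
D3: mem[0x03..0x07] <- [d0 0e c7 1b bc]
D4: mem[0x01..0x06] <- [30 e0 93 d0 0e c7]
query mem[0x04]=0xd0, mem[0x0a]=0xd0, mem[0x03]=0x93, mem[0x16]=0x1b

MEM[0x04,0x0a,0x03,0x16] = d0 d0 93 1b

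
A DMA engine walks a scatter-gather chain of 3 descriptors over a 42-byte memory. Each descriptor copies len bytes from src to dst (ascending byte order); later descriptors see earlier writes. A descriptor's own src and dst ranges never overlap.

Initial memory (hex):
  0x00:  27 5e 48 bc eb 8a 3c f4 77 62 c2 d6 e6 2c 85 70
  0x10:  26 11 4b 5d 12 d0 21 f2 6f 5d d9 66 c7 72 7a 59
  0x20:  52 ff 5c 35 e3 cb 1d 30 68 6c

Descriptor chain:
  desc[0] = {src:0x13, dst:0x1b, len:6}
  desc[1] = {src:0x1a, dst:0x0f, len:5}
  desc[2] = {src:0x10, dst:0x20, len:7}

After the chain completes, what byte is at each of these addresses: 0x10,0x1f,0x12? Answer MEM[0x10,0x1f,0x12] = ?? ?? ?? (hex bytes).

MEM[0x10,0x1f,0x12] = 5d f2 d0

#0 dst[0x1b+6] := {0x5d,0x12,0xd0,0x21,0xf2,0x6f}
#1 dst[0x0f+5] := {0xd9,0x5d,0x12,0xd0,0x21}
#2 dst[0x20+7] := {0x5d,0x12,0xd0,0x21,0x12,0xd0,0x21}
query mem[0x10]=0x5d, mem[0x1f]=0xf2, mem[0x12]=0xd0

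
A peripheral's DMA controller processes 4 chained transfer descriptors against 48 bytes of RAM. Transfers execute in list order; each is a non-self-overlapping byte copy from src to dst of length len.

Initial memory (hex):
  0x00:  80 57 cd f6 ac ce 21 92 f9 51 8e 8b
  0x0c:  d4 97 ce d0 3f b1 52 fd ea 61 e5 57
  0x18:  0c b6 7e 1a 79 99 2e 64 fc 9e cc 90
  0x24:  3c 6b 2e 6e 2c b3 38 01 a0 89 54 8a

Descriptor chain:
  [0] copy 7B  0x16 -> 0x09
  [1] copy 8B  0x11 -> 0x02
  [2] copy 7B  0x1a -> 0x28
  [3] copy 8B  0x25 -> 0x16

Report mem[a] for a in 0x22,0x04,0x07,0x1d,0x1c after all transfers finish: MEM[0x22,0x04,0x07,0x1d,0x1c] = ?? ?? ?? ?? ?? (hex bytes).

#0 dst[0x09+7] := {0xe5,0x57,0x0c,0xb6,0x7e,0x1a,0x79}
#1 dst[0x02+8] := {0xb1,0x52,0xfd,0xea,0x61,0xe5,0x57,0x0c}
#2 dst[0x28+7] := {0x7e,0x1a,0x79,0x99,0x2e,0x64,0xfc}
#3 dst[0x16+8] := {0x6b,0x2e,0x6e,0x7e,0x1a,0x79,0x99,0x2e}
query mem[0x22]=0xcc, mem[0x04]=0xfd, mem[0x07]=0xe5, mem[0x1d]=0x2e, mem[0x1c]=0x99

MEM[0x22,0x04,0x07,0x1d,0x1c] = cc fd e5 2e 99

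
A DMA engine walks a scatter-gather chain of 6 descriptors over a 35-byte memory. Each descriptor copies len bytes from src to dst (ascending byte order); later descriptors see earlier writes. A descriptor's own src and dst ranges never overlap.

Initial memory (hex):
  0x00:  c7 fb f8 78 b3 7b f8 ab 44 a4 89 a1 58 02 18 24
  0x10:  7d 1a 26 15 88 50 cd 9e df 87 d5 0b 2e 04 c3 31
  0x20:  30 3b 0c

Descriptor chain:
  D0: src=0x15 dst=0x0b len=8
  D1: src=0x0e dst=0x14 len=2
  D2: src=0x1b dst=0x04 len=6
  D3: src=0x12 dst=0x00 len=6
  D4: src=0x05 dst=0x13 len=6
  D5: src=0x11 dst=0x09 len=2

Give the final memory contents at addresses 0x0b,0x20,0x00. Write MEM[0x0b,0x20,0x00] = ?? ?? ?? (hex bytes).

[0] 0x15->0x0b len=8 : 50 cd 9e df 87 d5 0b 2e
[1] 0x0e->0x14 len=2 : df 87
[2] 0x1b->0x04 len=6 : 0b 2e 04 c3 31 30
[3] 0x12->0x00 len=6 : 2e 15 df 87 cd 9e
[4] 0x05->0x13 len=6 : 9e 04 c3 31 30 89
[5] 0x11->0x09 len=2 : 0b 2e
query mem[0x0b]=0x50, mem[0x20]=0x30, mem[0x00]=0x2e

MEM[0x0b,0x20,0x00] = 50 30 2e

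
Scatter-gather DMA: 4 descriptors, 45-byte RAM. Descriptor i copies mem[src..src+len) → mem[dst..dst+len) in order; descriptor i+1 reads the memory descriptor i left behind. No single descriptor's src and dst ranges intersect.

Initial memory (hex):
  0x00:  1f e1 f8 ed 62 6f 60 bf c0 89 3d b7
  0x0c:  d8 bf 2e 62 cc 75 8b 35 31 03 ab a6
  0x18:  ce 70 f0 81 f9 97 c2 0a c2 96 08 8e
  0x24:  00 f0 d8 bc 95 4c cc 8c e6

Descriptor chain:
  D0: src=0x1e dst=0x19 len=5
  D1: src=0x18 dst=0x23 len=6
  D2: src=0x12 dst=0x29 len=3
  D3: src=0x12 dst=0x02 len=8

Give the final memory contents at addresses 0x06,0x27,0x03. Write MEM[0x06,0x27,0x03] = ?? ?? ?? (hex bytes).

  after D0: wrote 5B at 0x19 = c20ac29608
  after D1: wrote 6B at 0x23 = cec20ac29608
  after D2: wrote 3B at 0x29 = 8b3531
  after D3: wrote 8B at 0x02 = 8b353103aba6cec2
query mem[0x06]=0xab, mem[0x27]=0x96, mem[0x03]=0x35

MEM[0x06,0x27,0x03] = ab 96 35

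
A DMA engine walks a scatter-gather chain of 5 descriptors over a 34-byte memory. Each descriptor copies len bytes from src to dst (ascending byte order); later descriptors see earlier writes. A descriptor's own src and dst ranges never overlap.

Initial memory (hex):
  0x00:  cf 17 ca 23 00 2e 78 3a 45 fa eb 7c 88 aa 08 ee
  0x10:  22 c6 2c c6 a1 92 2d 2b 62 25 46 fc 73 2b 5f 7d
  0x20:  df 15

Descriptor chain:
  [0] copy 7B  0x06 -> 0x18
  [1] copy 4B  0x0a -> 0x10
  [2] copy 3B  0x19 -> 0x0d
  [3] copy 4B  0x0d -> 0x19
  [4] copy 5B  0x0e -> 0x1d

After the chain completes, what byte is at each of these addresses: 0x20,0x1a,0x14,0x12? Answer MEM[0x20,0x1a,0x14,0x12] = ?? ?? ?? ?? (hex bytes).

MEM[0x20,0x1a,0x14,0x12] = 7c 45 a1 88

  after D0: wrote 7B at 0x18 = 783a45faeb7c88
  after D1: wrote 4B at 0x10 = eb7c88aa
  after D2: wrote 3B at 0x0d = 3a45fa
  after D3: wrote 4B at 0x19 = 3a45faeb
  after D4: wrote 5B at 0x1d = 45faeb7c88
query mem[0x20]=0x7c, mem[0x1a]=0x45, mem[0x14]=0xa1, mem[0x12]=0x88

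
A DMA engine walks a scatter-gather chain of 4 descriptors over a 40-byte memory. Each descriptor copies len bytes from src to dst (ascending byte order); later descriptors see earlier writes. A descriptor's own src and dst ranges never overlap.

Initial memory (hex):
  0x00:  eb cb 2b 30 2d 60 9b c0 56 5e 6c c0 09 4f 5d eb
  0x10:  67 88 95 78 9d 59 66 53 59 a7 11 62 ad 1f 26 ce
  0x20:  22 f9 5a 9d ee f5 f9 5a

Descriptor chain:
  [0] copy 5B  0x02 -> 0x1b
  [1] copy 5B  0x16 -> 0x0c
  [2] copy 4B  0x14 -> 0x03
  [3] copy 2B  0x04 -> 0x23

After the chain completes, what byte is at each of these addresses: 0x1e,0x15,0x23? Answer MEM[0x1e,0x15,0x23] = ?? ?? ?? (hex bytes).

MEM[0x1e,0x15,0x23] = 60 59 59

#0 dst[0x1b+5] := {0x2b,0x30,0x2d,0x60,0x9b}
#1 dst[0x0c+5] := {0x66,0x53,0x59,0xa7,0x11}
#2 dst[0x03+4] := {0x9d,0x59,0x66,0x53}
#3 dst[0x23+2] := {0x59,0x66}
query mem[0x1e]=0x60, mem[0x15]=0x59, mem[0x23]=0x59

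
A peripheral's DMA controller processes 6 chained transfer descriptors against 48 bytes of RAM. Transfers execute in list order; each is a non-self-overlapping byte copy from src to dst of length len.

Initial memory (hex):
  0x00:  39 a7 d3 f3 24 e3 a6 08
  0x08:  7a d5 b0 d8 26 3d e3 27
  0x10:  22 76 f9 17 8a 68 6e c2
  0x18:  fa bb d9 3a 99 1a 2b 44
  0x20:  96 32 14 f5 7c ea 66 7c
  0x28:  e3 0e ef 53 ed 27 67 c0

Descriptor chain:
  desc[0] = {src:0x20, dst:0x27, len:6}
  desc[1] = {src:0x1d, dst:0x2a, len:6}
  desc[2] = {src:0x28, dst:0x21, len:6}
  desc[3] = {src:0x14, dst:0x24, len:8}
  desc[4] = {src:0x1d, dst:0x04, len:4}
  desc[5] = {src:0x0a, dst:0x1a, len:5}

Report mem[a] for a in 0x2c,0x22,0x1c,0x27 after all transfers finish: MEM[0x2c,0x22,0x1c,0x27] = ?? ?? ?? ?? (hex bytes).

MEM[0x2c,0x22,0x1c,0x27] = 44 14 26 c2

D0: mem[0x27..0x2c] <- [96 32 14 f5 7c ea]
D1: mem[0x2a..0x2f] <- [1a 2b 44 96 32 14]
D2: mem[0x21..0x26] <- [32 14 1a 2b 44 96]
D3: mem[0x24..0x2b] <- [8a 68 6e c2 fa bb d9 3a]
D4: mem[0x04..0x07] <- [1a 2b 44 96]
D5: mem[0x1a..0x1e] <- [b0 d8 26 3d e3]
query mem[0x2c]=0x44, mem[0x22]=0x14, mem[0x1c]=0x26, mem[0x27]=0xc2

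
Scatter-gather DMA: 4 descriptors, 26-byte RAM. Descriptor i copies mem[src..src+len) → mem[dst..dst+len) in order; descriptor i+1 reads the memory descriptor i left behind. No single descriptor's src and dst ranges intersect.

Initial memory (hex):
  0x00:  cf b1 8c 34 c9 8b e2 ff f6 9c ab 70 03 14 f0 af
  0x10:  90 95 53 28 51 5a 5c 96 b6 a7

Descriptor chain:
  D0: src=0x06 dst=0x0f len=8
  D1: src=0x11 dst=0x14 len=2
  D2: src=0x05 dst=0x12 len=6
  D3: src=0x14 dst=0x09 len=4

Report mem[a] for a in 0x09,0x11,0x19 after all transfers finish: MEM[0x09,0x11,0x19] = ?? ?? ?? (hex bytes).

MEM[0x09,0x11,0x19] = ff f6 a7

  after D0: wrote 8B at 0x0f = e2fff69cab700314
  after D1: wrote 2B at 0x14 = f69c
  after D2: wrote 6B at 0x12 = 8be2fff69cab
  after D3: wrote 4B at 0x09 = fff69cab
query mem[0x09]=0xff, mem[0x11]=0xf6, mem[0x19]=0xa7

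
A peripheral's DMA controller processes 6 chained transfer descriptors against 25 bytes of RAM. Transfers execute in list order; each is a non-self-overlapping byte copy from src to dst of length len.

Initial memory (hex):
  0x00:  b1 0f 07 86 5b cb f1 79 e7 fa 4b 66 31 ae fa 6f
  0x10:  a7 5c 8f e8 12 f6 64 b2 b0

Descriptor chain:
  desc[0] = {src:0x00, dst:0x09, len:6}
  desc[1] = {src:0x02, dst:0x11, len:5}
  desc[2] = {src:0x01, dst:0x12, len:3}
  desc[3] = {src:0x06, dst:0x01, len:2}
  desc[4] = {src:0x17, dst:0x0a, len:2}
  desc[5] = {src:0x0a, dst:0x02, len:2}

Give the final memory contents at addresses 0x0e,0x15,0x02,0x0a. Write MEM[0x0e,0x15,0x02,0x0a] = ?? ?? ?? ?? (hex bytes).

MEM[0x0e,0x15,0x02,0x0a] = cb f1 b2 b2

[0] 0x00->0x09 len=6 : b1 0f 07 86 5b cb
[1] 0x02->0x11 len=5 : 07 86 5b cb f1
[2] 0x01->0x12 len=3 : 0f 07 86
[3] 0x06->0x01 len=2 : f1 79
[4] 0x17->0x0a len=2 : b2 b0
[5] 0x0a->0x02 len=2 : b2 b0
query mem[0x0e]=0xcb, mem[0x15]=0xf1, mem[0x02]=0xb2, mem[0x0a]=0xb2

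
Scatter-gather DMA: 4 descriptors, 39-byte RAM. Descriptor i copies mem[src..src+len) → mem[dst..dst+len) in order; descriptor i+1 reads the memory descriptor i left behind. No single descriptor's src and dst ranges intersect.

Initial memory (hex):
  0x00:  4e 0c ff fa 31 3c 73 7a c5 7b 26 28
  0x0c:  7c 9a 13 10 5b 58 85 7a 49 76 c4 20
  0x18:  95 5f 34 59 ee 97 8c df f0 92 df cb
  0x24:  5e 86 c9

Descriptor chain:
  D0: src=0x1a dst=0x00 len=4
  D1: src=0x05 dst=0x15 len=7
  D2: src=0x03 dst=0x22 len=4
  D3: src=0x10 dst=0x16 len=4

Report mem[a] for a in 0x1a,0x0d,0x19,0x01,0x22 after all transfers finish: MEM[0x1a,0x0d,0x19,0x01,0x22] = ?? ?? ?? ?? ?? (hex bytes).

#0 dst[0x00+4] := {0x34,0x59,0xee,0x97}
#1 dst[0x15+7] := {0x3c,0x73,0x7a,0xc5,0x7b,0x26,0x28}
#2 dst[0x22+4] := {0x97,0x31,0x3c,0x73}
#3 dst[0x16+4] := {0x5b,0x58,0x85,0x7a}
query mem[0x1a]=0x26, mem[0x0d]=0x9a, mem[0x19]=0x7a, mem[0x01]=0x59, mem[0x22]=0x97

MEM[0x1a,0x0d,0x19,0x01,0x22] = 26 9a 7a 59 97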